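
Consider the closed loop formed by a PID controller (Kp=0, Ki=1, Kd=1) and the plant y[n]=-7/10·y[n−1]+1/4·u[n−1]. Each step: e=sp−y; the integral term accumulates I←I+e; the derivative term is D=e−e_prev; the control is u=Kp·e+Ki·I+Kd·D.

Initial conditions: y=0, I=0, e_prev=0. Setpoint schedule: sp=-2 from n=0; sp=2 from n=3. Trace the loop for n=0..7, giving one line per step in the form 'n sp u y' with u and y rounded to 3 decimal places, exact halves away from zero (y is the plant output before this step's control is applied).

0 -2 -4.000 0.000
1 -2 -2.000 -1.000
2 -2 -6.400 0.200
3 2 4.480 -1.740
4 2 -5.876 2.338
5 2 8.751 -3.106
6 2 -6.521 4.362
7 2 16.675 -4.684

(exact arithmetic carried between steps; '≈' marks a value shown rounded to 6 d.p. or computed from one; I and e_prev carry over from the previous line; the table rounds u and y to 3 d.p., halves away from zero)
n=0: y=0, sp=-2, e=sp−y=-2; I=-2, D=e−e_prev=-2; u=0·(-2)+1·(-2)+1·(-2)=-4; next y=-7/10·0+1/4·(-4)=-1
n=1: y=-1, sp=-2, e=sp−y=-1; I=-3, D=e−e_prev=1; u=0·(-1)+1·(-3)+1·1=-2; next y=-7/10·(-1)+1/4·(-2)=0.2
n=2: y=0.2, sp=-2, e=sp−y=-2.2; I=-5.2, D=e−e_prev=-1.2; u=0·(-2.2)+1·(-5.2)+1·(-1.2)=-6.4; next y=-7/10·0.2+1/4·(-6.4)=-1.74
n=3: y=-1.74, sp=2, e=sp−y=3.74; I=-1.46, D=e−e_prev=5.94; u=0·3.74+1·(-1.46)+1·5.94=4.48; next y=-7/10·(-1.74)+1/4·4.48=2.338
n=4: y=2.338, sp=2, e=sp−y=-0.338; I=-1.798, D=e−e_prev=-4.078; u=0·(-0.338)+1·(-1.798)+1·(-4.078)=-5.876; next y=-7/10·2.338+1/4·(-5.876)=-3.1056
n=5: y=-3.1056, sp=2, e=sp−y=5.1056; I=3.3076, D=e−e_prev=5.4436; u=0·5.1056+1·3.3076+1·5.4436=8.7512; next y=-7/10·(-3.1056)+1/4·8.7512=4.36172
n=6: y=4.36172, sp=2, e=sp−y=-2.36172; I=0.94588, D=e−e_prev=-7.46732; u=0·(-2.36172)+1·0.94588+1·(-7.46732)=-6.52144; next y=-7/10·4.36172+1/4·(-6.52144)=-4.683564
n=7: y=-4.683564, sp=2, e=sp−y=6.683564; I=7.629444, D=e−e_prev=9.045284; u=0·6.683564+1·7.629444+1·9.045284=16.674728; next y=-7/10·(-4.683564)+1/4·16.674728≈7.447177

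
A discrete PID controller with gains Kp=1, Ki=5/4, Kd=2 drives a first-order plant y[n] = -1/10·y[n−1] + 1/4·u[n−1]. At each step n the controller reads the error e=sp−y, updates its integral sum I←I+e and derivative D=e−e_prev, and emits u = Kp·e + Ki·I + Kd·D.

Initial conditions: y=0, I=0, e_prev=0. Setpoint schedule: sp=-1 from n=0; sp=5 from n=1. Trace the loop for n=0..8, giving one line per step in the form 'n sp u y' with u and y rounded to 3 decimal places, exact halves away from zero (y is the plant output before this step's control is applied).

(exact arithmetic carried between steps; '≈' marks a value shown rounded to 6 d.p. or computed from one; I and e_prev carry over from the previous line; the table rounds u and y to 3 d.p., halves away from zero)
n=0: y=0, sp=-1, e=sp−y=-1; I=-1, D=e−e_prev=-1; u=1·(-1)+5/4·(-1)+2·(-1)=-4.25; next y=-1/10·0+1/4·(-4.25)=-1.0625
n=1: y=-1.0625, sp=5, e=sp−y=6.0625; I=5.0625, D=e−e_prev=7.0625; u=1·6.0625+5/4·5.0625+2·7.0625=26.515625; next y=-1/10·(-1.0625)+1/4·26.515625≈6.735156
n=2: y≈6.735156, sp=5, e=sp−y≈-1.735156; I≈3.327344, D=e−e_prev≈-7.797656; u=1·(-1.735156)+5/4·3.327344+2·(-7.797656)≈-13.171289; next y=-1/10·6.735156+1/4·(-13.171289)≈-3.966338
n=3: y≈-3.966338, sp=5, e=sp−y≈8.966338; I≈12.293682, D=e−e_prev≈10.701494; u=1·8.966338+5/4·12.293682+2·10.701494≈45.736428; next y=-1/10·(-3.966338)+1/4·45.736428≈11.830741
n=4: y≈11.830741, sp=5, e=sp−y≈-6.830741; I≈5.462941, D=e−e_prev≈-15.797079; u=1·(-6.830741)+5/4·5.462941+2·(-15.797079)≈-31.596222; next y=-1/10·11.830741+1/4·(-31.596222)≈-9.082130
n=5: y≈-9.082130, sp=5, e=sp−y≈14.082130; I≈19.545070, D=e−e_prev≈20.912871; u=1·14.082130+5/4·19.545070+2·20.912871≈80.339209; next y=-1/10·(-9.082130)+1/4·80.339209≈20.993015
n=6: y≈20.993015, sp=5, e=sp−y≈-15.993015; I≈3.552055, D=e−e_prev≈-30.075145; u=1·(-15.993015)+5/4·3.552055+2·(-30.075145)≈-71.703236; next y=-1/10·20.993015+1/4·(-71.703236)≈-20.025110
n=7: y≈-20.025110, sp=5, e=sp−y≈25.025110; I≈28.577166, D=e−e_prev≈41.018126; u=1·25.025110+5/4·28.577166+2·41.018126≈142.782819; next y=-1/10·(-20.025110)+1/4·142.782819≈37.698216
n=8: y≈37.698216, sp=5, e=sp−y≈-32.698216; I≈-4.121050, D=e−e_prev≈-57.723326; u=1·(-32.698216)+5/4·(-4.121050)+2·(-57.723326)≈-153.296181; next y=-1/10·37.698216+1/4·(-153.296181)≈-42.093867

0 -1 -4.250 0.000
1 5 26.516 -1.063
2 5 -13.171 6.735
3 5 45.736 -3.966
4 5 -31.596 11.831
5 5 80.339 -9.082
6 5 -71.703 20.993
7 5 142.783 -20.025
8 5 -153.296 37.698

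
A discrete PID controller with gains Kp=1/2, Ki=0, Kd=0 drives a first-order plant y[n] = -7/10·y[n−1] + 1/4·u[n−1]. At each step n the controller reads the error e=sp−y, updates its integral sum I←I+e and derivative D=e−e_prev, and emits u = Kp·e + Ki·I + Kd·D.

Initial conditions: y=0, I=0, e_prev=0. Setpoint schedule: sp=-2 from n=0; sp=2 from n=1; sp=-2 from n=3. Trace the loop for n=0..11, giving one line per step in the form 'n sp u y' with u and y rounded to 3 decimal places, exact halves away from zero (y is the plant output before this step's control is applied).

(exact arithmetic carried between steps; '≈' marks a value shown rounded to 6 d.p. or computed from one; I and e_prev carry over from the previous line; the table rounds u and y to 3 d.p., halves away from zero)
n=0: y=0, sp=-2, e=sp−y=-2; I=-2, D=e−e_prev=-2; u=1/2·(-2)+0·(-2)+0·(-2)=-1; next y=-7/10·0+1/4·(-1)=-0.25
n=1: y=-0.25, sp=2, e=sp−y=2.25; I=0.25, D=e−e_prev=4.25; u=1/2·2.25+0·0.25+0·4.25=1.125; next y=-7/10·(-0.25)+1/4·1.125=0.45625
n=2: y=0.45625, sp=2, e=sp−y=1.54375; I=1.79375, D=e−e_prev=-0.70625; u=1/2·1.54375+0·1.79375+0·(-0.70625)=0.771875; next y=-7/10·0.45625+1/4·0.771875≈-0.126406
n=3: y≈-0.126406, sp=-2, e=sp−y≈-1.873594; I≈-0.079844, D=e−e_prev≈-3.417344; u=1/2·(-1.873594)+0·(-0.079844)+0·(-3.417344)≈-0.936797; next y=-7/10·(-0.126406)+1/4·(-0.936797)≈-0.145715
n=4: y≈-0.145715, sp=-2, e=sp−y≈-1.854285; I≈-1.934129, D=e−e_prev≈0.019309; u=1/2·(-1.854285)+0·(-1.934129)+0·0.019309≈-0.927143; next y=-7/10·(-0.145715)+1/4·(-0.927143)≈-0.129785
n=5: y≈-0.129785, sp=-2, e=sp−y≈-1.870215; I≈-3.804344, D=e−e_prev≈-0.015930; u=1/2·(-1.870215)+0·(-3.804344)+0·(-0.015930)≈-0.935107; next y=-7/10·(-0.129785)+1/4·(-0.935107)≈-0.142927
n=6: y≈-0.142927, sp=-2, e=sp−y≈-1.857073; I≈-5.661416, D=e−e_prev≈0.013142; u=1/2·(-1.857073)+0·(-5.661416)+0·0.013142≈-0.928536; next y=-7/10·(-0.142927)+1/4·(-0.928536)≈-0.132085
n=7: y≈-0.132085, sp=-2, e=sp−y≈-1.867915; I≈-7.529331, D=e−e_prev≈-0.010842; u=1/2·(-1.867915)+0·(-7.529331)+0·(-0.010842)≈-0.933957; next y=-7/10·(-0.132085)+1/4·(-0.933957)≈-0.141030
n=8: y≈-0.141030, sp=-2, e=sp−y≈-1.858970; I≈-9.388302, D=e−e_prev≈0.008945; u=1/2·(-1.858970)+0·(-9.388302)+0·0.008945≈-0.929485; next y=-7/10·(-0.141030)+1/4·(-0.929485)≈-0.133650
n=9: y≈-0.133650, sp=-2, e=sp−y≈-1.866350; I≈-11.254651, D=e−e_prev≈-0.007379; u=1/2·(-1.866350)+0·(-11.254651)+0·(-0.007379)≈-0.933175; next y=-7/10·(-0.133650)+1/4·(-0.933175)≈-0.139738
n=10: y≈-0.139738, sp=-2, e=sp−y≈-1.860262; I≈-13.114913, D=e−e_prev≈0.006088; u=1/2·(-1.860262)+0·(-13.114913)+0·0.006088≈-0.930131; next y=-7/10·(-0.139738)+1/4·(-0.930131)≈-0.134716
n=11: y≈-0.134716, sp=-2, e=sp−y≈-1.865284; I≈-14.980197, D=e−e_prev≈-0.005023; u=1/2·(-1.865284)+0·(-14.980197)+0·(-0.005023)≈-0.932642; next y=-7/10·(-0.134716)+1/4·(-0.932642)≈-0.138859

0 -2 -1.000 0.000
1 2 1.125 -0.250
2 2 0.772 0.456
3 -2 -0.937 -0.126
4 -2 -0.927 -0.146
5 -2 -0.935 -0.130
6 -2 -0.929 -0.143
7 -2 -0.934 -0.132
8 -2 -0.929 -0.141
9 -2 -0.933 -0.134
10 -2 -0.930 -0.140
11 -2 -0.933 -0.135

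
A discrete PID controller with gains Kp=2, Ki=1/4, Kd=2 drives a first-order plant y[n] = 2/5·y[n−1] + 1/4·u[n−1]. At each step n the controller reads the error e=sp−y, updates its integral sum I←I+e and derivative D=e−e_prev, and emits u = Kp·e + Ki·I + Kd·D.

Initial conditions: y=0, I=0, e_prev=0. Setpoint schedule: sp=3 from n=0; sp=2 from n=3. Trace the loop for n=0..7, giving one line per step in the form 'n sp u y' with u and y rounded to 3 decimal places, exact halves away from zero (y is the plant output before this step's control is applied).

(exact arithmetic carried between steps; '≈' marks a value shown rounded to 6 d.p. or computed from one; I and e_prev carry over from the previous line; the table rounds u and y to 3 d.p., halves away from zero)
n=0: y=0, sp=3, e=sp−y=3; I=3, D=e−e_prev=3; u=2·3+1/4·3+2·3=12.75; next y=2/5·0+1/4·12.75=3.1875
n=1: y=3.1875, sp=3, e=sp−y=-0.1875; I=2.8125, D=e−e_prev=-3.1875; u=2·(-0.1875)+1/4·2.8125+2·(-3.1875)=-6.046875; next y=2/5·3.1875+1/4·(-6.046875)≈-0.236719
n=2: y≈-0.236719, sp=3, e=sp−y≈3.236719; I≈6.049219, D=e−e_prev≈3.424219; u=2·3.236719+1/4·6.049219+2·3.424219≈14.834180; next y=2/5·(-0.236719)+1/4·14.834180≈3.613857
n=3: y≈3.613857, sp=2, e=sp−y≈-1.613857; I≈4.435361, D=e−e_prev≈-4.850576; u=2·(-1.613857)+1/4·4.435361+2·(-4.850576)≈-11.820027; next y=2/5·3.613857+1/4·(-11.820027)≈-1.509464
n=4: y≈-1.509464, sp=2, e=sp−y≈3.509464; I≈7.944825, D=e−e_prev≈5.123321; u=2·3.509464+1/4·7.944825+2·5.123321≈19.251776; next y=2/5·(-1.509464)+1/4·19.251776≈4.209159
n=5: y≈4.209159, sp=2, e=sp−y≈-2.209159; I≈5.735667, D=e−e_prev≈-5.718622; u=2·(-2.209159)+1/4·5.735667+2·(-5.718622)≈-14.421645; next y=2/5·4.209159+1/4·(-14.421645)≈-1.921748
n=6: y≈-1.921748, sp=2, e=sp−y≈3.921748; I≈9.657414, D=e−e_prev≈6.130906; u=2·3.921748+1/4·9.657414+2·6.130906≈22.519662; next y=2/5·(-1.921748)+1/4·22.519662≈4.861216
n=7: y≈4.861216, sp=2, e=sp−y≈-2.861216; I≈6.796198, D=e−e_prev≈-6.782964; u=2·(-2.861216)+1/4·6.796198+2·(-6.782964)≈-17.589312; next y=2/5·4.861216+1/4·(-17.589312)≈-2.452841

0 3 12.750 0.000
1 3 -6.047 3.188
2 3 14.834 -0.237
3 2 -11.820 3.614
4 2 19.252 -1.509
5 2 -14.422 4.209
6 2 22.520 -1.922
7 2 -17.589 4.861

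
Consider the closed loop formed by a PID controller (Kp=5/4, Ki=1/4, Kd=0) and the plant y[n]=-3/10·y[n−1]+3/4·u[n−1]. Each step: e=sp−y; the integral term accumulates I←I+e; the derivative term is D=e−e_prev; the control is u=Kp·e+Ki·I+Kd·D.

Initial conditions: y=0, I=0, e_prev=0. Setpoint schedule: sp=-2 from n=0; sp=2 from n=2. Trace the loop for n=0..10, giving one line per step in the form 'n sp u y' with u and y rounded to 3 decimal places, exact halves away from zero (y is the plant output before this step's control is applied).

0 -2 -3.000 0.000
1 -2 -0.125 -2.250
2 2 1.691 0.581
3 2 1.277 1.094
4 2 2.200 0.630
5 2 1.295 1.461
6 2 2.821 0.533
7 2 1.054 1.956
8 2 3.694 0.203
9 2 0.384 2.709
10 2 5.058 -0.525

(exact arithmetic carried between steps; '≈' marks a value shown rounded to 6 d.p. or computed from one; I and e_prev carry over from the previous line; the table rounds u and y to 3 d.p., halves away from zero)
n=0: y=0, sp=-2, e=sp−y=-2; I=-2, D=e−e_prev=-2; u=5/4·(-2)+1/4·(-2)+0·(-2)=-3; next y=-3/10·0+3/4·(-3)=-2.25
n=1: y=-2.25, sp=-2, e=sp−y=0.25; I=-1.75, D=e−e_prev=2.25; u=5/4·0.25+1/4·(-1.75)+0·2.25=-0.125; next y=-3/10·(-2.25)+3/4·(-0.125)=0.58125
n=2: y=0.58125, sp=2, e=sp−y=1.41875; I=-0.33125, D=e−e_prev=1.16875; u=5/4·1.41875+1/4·(-0.33125)+0·1.16875=1.690625; next y=-3/10·0.58125+3/4·1.690625≈1.093594
n=3: y≈1.093594, sp=2, e=sp−y≈0.906406; I≈0.575156, D=e−e_prev≈-0.512344; u=5/4·0.906406+1/4·0.575156+0·(-0.512344)≈1.276797; next y=-3/10·1.093594+3/4·1.276797≈0.629520
n=4: y≈0.629520, sp=2, e=sp−y≈1.370480; I≈1.945637, D=e−e_prev≈0.464074; u=5/4·1.370480+1/4·1.945637+0·0.464074≈2.199510; next y=-3/10·0.629520+3/4·2.199510≈1.460776
n=5: y≈1.460776, sp=2, e=sp−y≈0.539224; I≈2.484860, D=e−e_prev≈-0.831257; u=5/4·0.539224+1/4·2.484860+0·(-0.831257)≈1.295244; next y=-3/10·1.460776+3/4·1.295244≈0.533200
n=6: y≈0.533200, sp=2, e=sp−y≈1.466800; I≈3.951660, D=e−e_prev≈0.927576; u=5/4·1.466800+1/4·3.951660+0·0.927576≈2.821414; next y=-3/10·0.533200+3/4·2.821414≈1.956101
n=7: y≈1.956101, sp=2, e=sp−y≈0.043899; I≈3.995559, D=e−e_prev≈-1.422900; u=5/4·0.043899+1/4·3.995559+0·(-1.422900)≈1.053764; next y=-3/10·1.956101+3/4·1.053764≈0.203493
n=8: y≈0.203493, sp=2, e=sp−y≈1.796507; I≈5.792066, D=e−e_prev≈1.752608; u=5/4·1.796507+1/4·5.792066+0·1.752608≈3.693651; next y=-3/10·0.203493+3/4·3.693651≈2.709190
n=9: y≈2.709190, sp=2, e=sp−y≈-0.709190; I≈5.082876, D=e−e_prev≈-2.505697; u=5/4·(-0.709190)+1/4·5.082876+0·(-2.505697)≈0.384231; next y=-3/10·2.709190+3/4·0.384231≈-0.524584
n=10: y≈-0.524584, sp=2, e=sp−y≈2.524584; I≈7.607460, D=e−e_prev≈3.233774; u=5/4·2.524584+1/4·7.607460+0·3.233774≈5.057594; next y=-3/10·(-0.524584)+3/4·5.057594≈3.950571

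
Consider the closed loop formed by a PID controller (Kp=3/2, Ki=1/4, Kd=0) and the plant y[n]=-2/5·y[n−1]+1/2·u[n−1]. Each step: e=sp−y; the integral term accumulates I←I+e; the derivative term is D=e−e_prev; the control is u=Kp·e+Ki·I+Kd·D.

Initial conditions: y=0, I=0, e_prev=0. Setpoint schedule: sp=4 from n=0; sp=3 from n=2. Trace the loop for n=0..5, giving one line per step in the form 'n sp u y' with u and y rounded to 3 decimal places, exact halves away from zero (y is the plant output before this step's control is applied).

(exact arithmetic carried between steps; '≈' marks a value shown rounded to 6 d.p. or computed from one; I and e_prev carry over from the previous line; the table rounds u and y to 3 d.p., halves away from zero)
n=0: y=0, sp=4, e=sp−y=4; I=4, D=e−e_prev=4; u=3/2·4+1/4·4+0·4=7; next y=-2/5·0+1/2·7=3.5
n=1: y=3.5, sp=4, e=sp−y=0.5; I=4.5, D=e−e_prev=-3.5; u=3/2·0.5+1/4·4.5+0·(-3.5)=1.875; next y=-2/5·3.5+1/2·1.875=-0.4625
n=2: y=-0.4625, sp=3, e=sp−y=3.4625; I=7.9625, D=e−e_prev=2.9625; u=3/2·3.4625+1/4·7.9625+0·2.9625=7.184375; next y=-2/5·(-0.4625)+1/2·7.184375≈3.777188
n=3: y≈3.777188, sp=3, e=sp−y≈-0.777188; I≈7.185313, D=e−e_prev≈-4.239688; u=3/2·(-0.777188)+1/4·7.185313+0·(-4.239688)≈0.630547; next y=-2/5·3.777188+1/2·0.630547≈-1.195602
n=4: y≈-1.195602, sp=3, e=sp−y≈4.195602; I≈11.380914, D=e−e_prev≈4.972789; u=3/2·4.195602+1/4·11.380914+0·4.972789≈9.138631; next y=-2/5·(-1.195602)+1/2·9.138631≈5.047556
n=5: y≈5.047556, sp=3, e=sp−y≈-2.047556; I≈9.333358, D=e−e_prev≈-6.243158; u=3/2·(-2.047556)+1/4·9.333358+0·(-6.243158)≈-0.737995; next y=-2/5·5.047556+1/2·(-0.737995)≈-2.388020

0 4 7.000 0.000
1 4 1.875 3.500
2 3 7.184 -0.463
3 3 0.631 3.777
4 3 9.139 -1.196
5 3 -0.738 5.048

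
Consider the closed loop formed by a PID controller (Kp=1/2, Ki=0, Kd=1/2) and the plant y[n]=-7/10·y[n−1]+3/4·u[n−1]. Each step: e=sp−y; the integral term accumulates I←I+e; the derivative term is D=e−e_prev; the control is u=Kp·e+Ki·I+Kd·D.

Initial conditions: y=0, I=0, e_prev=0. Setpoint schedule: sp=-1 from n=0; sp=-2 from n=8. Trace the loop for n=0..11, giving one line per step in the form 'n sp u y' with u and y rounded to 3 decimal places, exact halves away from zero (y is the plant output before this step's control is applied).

0 -1 -1.000 0.000
1 -1 0.250 -0.750
2 -1 -1.588 0.713
3 -1 1.546 -1.689
4 -1 -3.686 2.342
5 -1 5.075 -4.404
6 -1 -9.591 6.889
7 -1 14.960 -12.016
8 -2 -27.139 19.631
9 -2 42.912 -34.096
10 -2 -74.099 56.051
11 -2 121.836 -94.810

(exact arithmetic carried between steps; '≈' marks a value shown rounded to 6 d.p. or computed from one; I and e_prev carry over from the previous line; the table rounds u and y to 3 d.p., halves away from zero)
n=0: y=0, sp=-1, e=sp−y=-1; I=-1, D=e−e_prev=-1; u=1/2·(-1)+0·(-1)+1/2·(-1)=-1; next y=-7/10·0+3/4·(-1)=-0.75
n=1: y=-0.75, sp=-1, e=sp−y=-0.25; I=-1.25, D=e−e_prev=0.75; u=1/2·(-0.25)+0·(-1.25)+1/2·0.75=0.25; next y=-7/10·(-0.75)+3/4·0.25=0.7125
n=2: y=0.7125, sp=-1, e=sp−y=-1.7125; I=-2.9625, D=e−e_prev=-1.4625; u=1/2·(-1.7125)+0·(-2.9625)+1/2·(-1.4625)=-1.5875; next y=-7/10·0.7125+3/4·(-1.5875)=-1.689375
n=3: y=-1.689375, sp=-1, e=sp−y=0.689375; I=-2.273125, D=e−e_prev=2.401875; u=1/2·0.689375+0·(-2.273125)+1/2·2.401875=1.545625; next y=-7/10·(-1.689375)+3/4·1.545625≈2.341781
n=4: y≈2.341781, sp=-1, e=sp−y≈-3.341781; I≈-5.614906, D=e−e_prev≈-4.031156; u=1/2·(-3.341781)+0·(-5.614906)+1/2·(-4.031156)≈-3.686469; next y=-7/10·2.341781+3/4·(-3.686469)≈-4.404098
n=5: y≈-4.404098, sp=-1, e=sp−y≈3.404098; I≈-2.210808, D=e−e_prev≈6.745880; u=1/2·3.404098+0·(-2.210808)+1/2·6.745880≈5.074989; next y=-7/10·(-4.404098)+3/4·5.074989≈6.889111
n=6: y≈6.889111, sp=-1, e=sp−y≈-7.889111; I≈-10.099919, D=e−e_prev≈-11.293209; u=1/2·(-7.889111)+0·(-10.099919)+1/2·(-11.293209)≈-9.591160; next y=-7/10·6.889111+3/4·(-9.591160)≈-12.015747
n=7: y≈-12.015747, sp=-1, e=sp−y≈11.015747; I≈0.915829, D=e−e_prev≈18.904858; u=1/2·11.015747+0·0.915829+1/2·18.904858≈14.960303; next y=-7/10·(-12.015747)+3/4·14.960303≈19.631250
n=8: y≈19.631250, sp=-2, e=sp−y≈-21.631250; I≈-20.715421, D=e−e_prev≈-32.646998; u=1/2·(-21.631250)+0·(-20.715421)+1/2·(-32.646998)≈-27.139124; next y=-7/10·19.631250+3/4·(-27.139124)≈-34.096218
n=9: y≈-34.096218, sp=-2, e=sp−y≈32.096218; I≈11.380797, D=e−e_prev≈53.727469; u=1/2·32.096218+0·11.380797+1/2·53.727469≈42.911843; next y=-7/10·(-34.096218)+3/4·42.911843≈56.051235
n=10: y≈56.051235, sp=-2, e=sp−y≈-58.051235; I≈-46.670438, D=e−e_prev≈-90.147453; u=1/2·(-58.051235)+0·(-46.670438)+1/2·(-90.147453)≈-74.099344; next y=-7/10·56.051235+3/4·(-74.099344)≈-94.810373
n=11: y≈-94.810373, sp=-2, e=sp−y≈92.810373; I≈46.139935, D=e−e_prev≈150.861608; u=1/2·92.810373+0·46.139935+1/2·150.861608≈121.835991; next y=-7/10·(-94.810373)+3/4·121.835991≈157.744254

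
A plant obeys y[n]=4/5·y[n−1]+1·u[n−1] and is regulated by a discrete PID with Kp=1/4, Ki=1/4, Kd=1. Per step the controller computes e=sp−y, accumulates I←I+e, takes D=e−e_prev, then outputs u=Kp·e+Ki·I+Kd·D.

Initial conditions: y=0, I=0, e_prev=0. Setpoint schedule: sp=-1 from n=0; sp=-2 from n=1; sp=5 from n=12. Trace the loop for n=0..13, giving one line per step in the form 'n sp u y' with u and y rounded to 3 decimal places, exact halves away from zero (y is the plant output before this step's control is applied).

(exact arithmetic carried between steps; '≈' marks a value shown rounded to 6 d.p. or computed from one; I and e_prev carry over from the previous line; the table rounds u and y to 3 d.p., halves away from zero)
n=0: y=0, sp=-1, e=sp−y=-1; I=-1, D=e−e_prev=-1; u=1/4·(-1)+1/4·(-1)+1·(-1)=-1.5; next y=4/5·0+1·(-1.5)=-1.5
n=1: y=-1.5, sp=-2, e=sp−y=-0.5; I=-1.5, D=e−e_prev=0.5; u=1/4·(-0.5)+1/4·(-1.5)+1·0.5=0; next y=4/5·(-1.5)+1·0=-1.2
n=2: y=-1.2, sp=-2, e=sp−y=-0.8; I=-2.3, D=e−e_prev=-0.3; u=1/4·(-0.8)+1/4·(-2.3)+1·(-0.3)=-1.075; next y=4/5·(-1.2)+1·(-1.075)=-2.035
n=3: y=-2.035, sp=-2, e=sp−y=0.035; I=-2.265, D=e−e_prev=0.835; u=1/4·0.035+1/4·(-2.265)+1·0.835=0.2775; next y=4/5·(-2.035)+1·0.2775=-1.3505
n=4: y=-1.3505, sp=-2, e=sp−y=-0.6495; I=-2.9145, D=e−e_prev=-0.6845; u=1/4·(-0.6495)+1/4·(-2.9145)+1·(-0.6845)=-1.5755; next y=4/5·(-1.3505)+1·(-1.5755)=-2.6559
n=5: y=-2.6559, sp=-2, e=sp−y=0.6559; I=-2.2586, D=e−e_prev=1.3054; u=1/4·0.6559+1/4·(-2.2586)+1·1.3054=0.904725; next y=4/5·(-2.6559)+1·0.904725=-1.219995
n=6: y=-1.219995, sp=-2, e=sp−y=-0.780005; I=-3.038605, D=e−e_prev=-1.435905; u=1/4·(-0.780005)+1/4·(-3.038605)+1·(-1.435905)≈-2.390558; next y=4/5·(-1.219995)+1·(-2.390558)≈-3.366554
n=7: y≈-3.366554, sp=-2, e=sp−y≈1.366554; I≈-1.672052, D=e−e_prev≈2.146559; u=1/4·1.366554+1/4·(-1.672052)+1·2.146559≈2.070184; next y=4/5·(-3.366554)+1·2.070184≈-0.623059
n=8: y≈-0.623059, sp=-2, e=sp−y≈-1.376941; I≈-3.048993, D=e−e_prev≈-2.743495; u=1/4·(-1.376941)+1/4·(-3.048993)+1·(-2.743495)≈-3.849978; next y=4/5·(-0.623059)+1·(-3.849978)≈-4.348425
n=9: y≈-4.348425, sp=-2, e=sp−y≈2.348425; I≈-0.700567, D=e−e_prev≈3.725366; u=1/4·2.348425+1/4·(-0.700567)+1·3.725366≈4.137331; next y=4/5·(-4.348425)+1·4.137331≈0.658591
n=10: y≈0.658591, sp=-2, e=sp−y≈-2.658591; I≈-3.359158, D=e−e_prev≈-5.007016; u=1/4·(-2.658591)+1/4·(-3.359158)+1·(-5.007016)≈-6.511453; next y=4/5·0.658591+1·(-6.511453)≈-5.984581
n=11: y≈-5.984581, sp=-2, e=sp−y≈3.984581; I≈0.625422, D=e−e_prev≈6.643171; u=1/4·3.984581+1/4·0.625422+1·6.643171≈7.795672; next y=4/5·(-5.984581)+1·7.795672≈3.008008
n=12: y≈3.008008, sp=5, e=sp−y≈1.991992; I≈2.617415, D=e−e_prev≈-1.992588; u=1/4·1.991992+1/4·2.617415+1·(-1.992588)≈-0.840236; next y=4/5·3.008008+1·(-0.840236)≈1.566170
n=13: y≈1.566170, sp=5, e=sp−y≈3.433830; I≈6.051245, D=e−e_prev≈1.441838; u=1/4·3.433830+1/4·6.051245+1·1.441838≈3.813107; next y=4/5·1.566170+1·3.813107≈5.066042

0 -1 -1.500 0.000
1 -2 0.000 -1.500
2 -2 -1.075 -1.200
3 -2 0.278 -2.035
4 -2 -1.576 -1.351
5 -2 0.905 -2.656
6 -2 -2.391 -1.220
7 -2 2.070 -3.367
8 -2 -3.850 -0.623
9 -2 4.137 -4.348
10 -2 -6.511 0.659
11 -2 7.796 -5.985
12 5 -0.840 3.008
13 5 3.813 1.566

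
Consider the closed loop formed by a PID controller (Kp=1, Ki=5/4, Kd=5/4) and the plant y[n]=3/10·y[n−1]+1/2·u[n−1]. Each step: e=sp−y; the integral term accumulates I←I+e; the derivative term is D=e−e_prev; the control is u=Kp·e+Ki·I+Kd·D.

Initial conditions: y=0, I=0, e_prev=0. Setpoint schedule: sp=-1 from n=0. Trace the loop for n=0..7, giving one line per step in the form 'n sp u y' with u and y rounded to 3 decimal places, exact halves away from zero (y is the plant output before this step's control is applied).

(exact arithmetic carried between steps; '≈' marks a value shown rounded to 6 d.p. or computed from one; I and e_prev carry over from the previous line; the table rounds u and y to 3 d.p., halves away from zero)
n=0: y=0, sp=-1, e=sp−y=-1; I=-1, D=e−e_prev=-1; u=1·(-1)+5/4·(-1)+5/4·(-1)=-3.5; next y=3/10·0+1/2·(-3.5)=-1.75
n=1: y=-1.75, sp=-1, e=sp−y=0.75; I=-0.25, D=e−e_prev=1.75; u=1·0.75+5/4·(-0.25)+5/4·1.75=2.625; next y=3/10·(-1.75)+1/2·2.625=0.7875
n=2: y=0.7875, sp=-1, e=sp−y=-1.7875; I=-2.0375, D=e−e_prev=-2.5375; u=1·(-1.7875)+5/4·(-2.0375)+5/4·(-2.5375)=-7.50625; next y=3/10·0.7875+1/2·(-7.50625)=-3.516875
n=3: y=-3.516875, sp=-1, e=sp−y=2.516875; I=0.479375, D=e−e_prev=4.304375; u=1·2.516875+5/4·0.479375+5/4·4.304375≈8.496563; next y=3/10·(-3.516875)+1/2·8.496563≈3.193219
n=4: y≈3.193219, sp=-1, e=sp−y≈-4.193219; I≈-3.713844, D=e−e_prev≈-6.710094; u=1·(-4.193219)+5/4·(-3.713844)+5/4·(-6.710094)≈-17.223141; next y=3/10·3.193219+1/2·(-17.223141)≈-7.653605
n=5: y≈-7.653605, sp=-1, e=sp−y≈6.653605; I≈2.939761, D=e−e_prev≈10.846823; u=1·6.653605+5/4·2.939761+5/4·10.846823≈23.886835; next y=3/10·(-7.653605)+1/2·23.886835≈9.647336
n=6: y≈9.647336, sp=-1, e=sp−y≈-10.647336; I≈-7.707575, D=e−e_prev≈-17.300941; u=1·(-10.647336)+5/4·(-7.707575)+5/4·(-17.300941)≈-41.907981; next y=3/10·9.647336+1/2·(-41.907981)≈-18.059790
n=7: y≈-18.059790, sp=-1, e=sp−y≈17.059790; I≈9.352215, D=e−e_prev≈27.707126; u=1·17.059790+5/4·9.352215+5/4·27.707126≈63.383965; next y=3/10·(-18.059790)+1/2·63.383965≈26.274046

0 -1 -3.500 0.000
1 -1 2.625 -1.750
2 -1 -7.506 0.788
3 -1 8.497 -3.517
4 -1 -17.223 3.193
5 -1 23.887 -7.654
6 -1 -41.908 9.647
7 -1 63.384 -18.060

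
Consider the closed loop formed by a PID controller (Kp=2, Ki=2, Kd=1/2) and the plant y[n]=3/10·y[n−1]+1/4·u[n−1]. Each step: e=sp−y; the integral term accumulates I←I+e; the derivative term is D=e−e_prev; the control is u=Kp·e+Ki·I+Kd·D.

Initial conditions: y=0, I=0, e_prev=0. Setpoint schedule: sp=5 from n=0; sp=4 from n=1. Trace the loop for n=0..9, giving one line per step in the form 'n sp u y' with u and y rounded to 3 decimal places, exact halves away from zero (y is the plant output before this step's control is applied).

0 5 22.500 0.000
1 4 0.188 5.625
2 4 17.758 1.734
3 4 5.829 4.960
4 4 14.588 2.945
5 4 8.556 4.531
6 4 12.933 3.498
7 4 9.890 4.283
8 4 12.081 3.757
9 4 10.548 4.148

(exact arithmetic carried between steps; '≈' marks a value shown rounded to 6 d.p. or computed from one; I and e_prev carry over from the previous line; the table rounds u and y to 3 d.p., halves away from zero)
n=0: y=0, sp=5, e=sp−y=5; I=5, D=e−e_prev=5; u=2·5+2·5+1/2·5=22.5; next y=3/10·0+1/4·22.5=5.625
n=1: y=5.625, sp=4, e=sp−y=-1.625; I=3.375, D=e−e_prev=-6.625; u=2·(-1.625)+2·3.375+1/2·(-6.625)=0.1875; next y=3/10·5.625+1/4·0.1875=1.734375
n=2: y=1.734375, sp=4, e=sp−y=2.265625; I=5.640625, D=e−e_prev=3.890625; u=2·2.265625+2·5.640625+1/2·3.890625≈17.757813; next y=3/10·1.734375+1/4·17.757813≈4.959766
n=3: y≈4.959766, sp=4, e=sp−y≈-0.959766; I≈4.680859, D=e−e_prev≈-3.225391; u=2·(-0.959766)+2·4.680859+1/2·(-3.225391)≈5.829492; next y=3/10·4.959766+1/4·5.829492≈2.945303
n=4: y≈2.945303, sp=4, e=sp−y≈1.054697; I≈5.735557, D=e−e_prev≈2.014463; u=2·1.054697+2·5.735557+1/2·2.014463≈14.587739; next y=3/10·2.945303+1/4·14.587739≈4.530526
n=5: y≈4.530526, sp=4, e=sp−y≈-0.530526; I≈5.205031, D=e−e_prev≈-1.585223; u=2·(-0.530526)+2·5.205031+1/2·(-1.585223)≈8.556399; next y=3/10·4.530526+1/4·8.556399≈3.498258
n=6: y≈3.498258, sp=4, e=sp−y≈0.501742; I≈5.706773, D=e−e_prev≈1.032268; u=2·0.501742+2·5.706773+1/2·1.032268≈12.933166; next y=3/10·3.498258+1/4·12.933166≈4.282769
n=7: y≈4.282769, sp=4, e=sp−y≈-0.282769; I≈5.424005, D=e−e_prev≈-0.784511; u=2·(-0.282769)+2·5.424005+1/2·(-0.784511)≈9.890216; next y=3/10·4.282769+1/4·9.890216≈3.757385
n=8: y≈3.757385, sp=4, e=sp−y≈0.242615; I≈5.666620, D=e−e_prev≈0.525384; u=2·0.242615+2·5.666620+1/2·0.525384≈12.081163; next y=3/10·3.757385+1/4·12.081163≈4.147506
n=9: y≈4.147506, sp=4, e=sp−y≈-0.147506; I≈5.519114, D=e−e_prev≈-0.390121; u=2·(-0.147506)+2·5.519114+1/2·(-0.390121)≈10.548155; next y=3/10·4.147506+1/4·10.548155≈3.881291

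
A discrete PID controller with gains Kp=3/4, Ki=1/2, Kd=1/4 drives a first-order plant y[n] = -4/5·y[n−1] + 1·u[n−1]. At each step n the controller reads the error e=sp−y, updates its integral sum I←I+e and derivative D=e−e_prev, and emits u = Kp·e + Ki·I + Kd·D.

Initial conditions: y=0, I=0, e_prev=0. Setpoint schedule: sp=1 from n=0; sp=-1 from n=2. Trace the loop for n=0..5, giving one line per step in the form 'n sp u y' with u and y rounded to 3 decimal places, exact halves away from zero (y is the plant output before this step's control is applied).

(exact arithmetic carried between steps; '≈' marks a value shown rounded to 6 d.p. or computed from one; I and e_prev carry over from the previous line; the table rounds u and y to 3 d.p., halves away from zero)
n=0: y=0, sp=1, e=sp−y=1; I=1, D=e−e_prev=1; u=3/4·1+1/2·1+1/4·1=1.5; next y=-4/5·0+1·1.5=1.5
n=1: y=1.5, sp=1, e=sp−y=-0.5; I=0.5, D=e−e_prev=-1.5; u=3/4·(-0.5)+1/2·0.5+1/4·(-1.5)=-0.5; next y=-4/5·1.5+1·(-0.5)=-1.7
n=2: y=-1.7, sp=-1, e=sp−y=0.7; I=1.2, D=e−e_prev=1.2; u=3/4·0.7+1/2·1.2+1/4·1.2=1.425; next y=-4/5·(-1.7)+1·1.425=2.785
n=3: y=2.785, sp=-1, e=sp−y=-3.785; I=-2.585, D=e−e_prev=-4.485; u=3/4·(-3.785)+1/2·(-2.585)+1/4·(-4.485)=-5.2525; next y=-4/5·2.785+1·(-5.2525)=-7.4805
n=4: y=-7.4805, sp=-1, e=sp−y=6.4805; I=3.8955, D=e−e_prev=10.2655; u=3/4·6.4805+1/2·3.8955+1/4·10.2655=9.3745; next y=-4/5·(-7.4805)+1·9.3745=15.3589
n=5: y=15.3589, sp=-1, e=sp−y=-16.3589; I=-12.4634, D=e−e_prev=-22.8394; u=3/4·(-16.3589)+1/2·(-12.4634)+1/4·(-22.8394)=-24.210725; next y=-4/5·15.3589+1·(-24.210725)=-36.497845

0 1 1.500 0.000
1 1 -0.500 1.500
2 -1 1.425 -1.700
3 -1 -5.253 2.785
4 -1 9.375 -7.481
5 -1 -24.211 15.359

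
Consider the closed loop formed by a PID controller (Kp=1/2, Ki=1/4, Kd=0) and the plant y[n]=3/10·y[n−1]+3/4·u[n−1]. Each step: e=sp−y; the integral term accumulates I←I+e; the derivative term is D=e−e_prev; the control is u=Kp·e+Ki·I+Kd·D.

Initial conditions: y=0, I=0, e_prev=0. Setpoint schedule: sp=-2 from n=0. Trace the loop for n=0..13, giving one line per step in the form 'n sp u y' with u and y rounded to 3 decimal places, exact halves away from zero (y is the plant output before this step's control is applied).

0 -2 -1.500 0.000
1 -2 -1.156 -1.125
2 -2 -1.315 -1.205
3 -2 -1.407 -1.348
4 -2 -1.486 -1.459
5 -2 -1.551 -1.552
6 -2 -1.606 -1.629
7 -2 -1.651 -1.693
8 -2 -1.688 -1.746
9 -2 -1.718 -1.790
10 -2 -1.744 -1.826
11 -2 -1.765 -1.856
12 -2 -1.783 -1.880
13 -2 -1.797 -1.901

(exact arithmetic carried between steps; '≈' marks a value shown rounded to 6 d.p. or computed from one; I and e_prev carry over from the previous line; the table rounds u and y to 3 d.p., halves away from zero)
n=0: y=0, sp=-2, e=sp−y=-2; I=-2, D=e−e_prev=-2; u=1/2·(-2)+1/4·(-2)+0·(-2)=-1.5; next y=3/10·0+3/4·(-1.5)=-1.125
n=1: y=-1.125, sp=-2, e=sp−y=-0.875; I=-2.875, D=e−e_prev=1.125; u=1/2·(-0.875)+1/4·(-2.875)+0·1.125=-1.15625; next y=3/10·(-1.125)+3/4·(-1.15625)≈-1.204688
n=2: y≈-1.204688, sp=-2, e=sp−y≈-0.795313; I≈-3.670313, D=e−e_prev≈0.079688; u=1/2·(-0.795313)+1/4·(-3.670313)+0·0.079688≈-1.315234; next y=3/10·(-1.204688)+3/4·(-1.315234)≈-1.347832
n=3: y≈-1.347832, sp=-2, e=sp−y≈-0.652168; I≈-4.322480, D=e−e_prev≈0.143145; u=1/2·(-0.652168)+1/4·(-4.322480)+0·0.143145≈-1.406704; next y=3/10·(-1.347832)+3/4·(-1.406704)≈-1.459378
n=4: y≈-1.459378, sp=-2, e=sp−y≈-0.540622; I≈-4.863103, D=e−e_prev≈0.111546; u=1/2·(-0.540622)+1/4·(-4.863103)+0·0.111546≈-1.486087; next y=3/10·(-1.459378)+3/4·(-1.486087)≈-1.552378
n=5: y≈-1.552378, sp=-2, e=sp−y≈-0.447622; I≈-5.310724, D=e−e_prev≈0.093001; u=1/2·(-0.447622)+1/4·(-5.310724)+0·0.093001≈-1.551492; next y=3/10·(-1.552378)+3/4·(-1.551492)≈-1.629332
n=6: y≈-1.629332, sp=-2, e=sp−y≈-0.370668; I≈-5.681392, D=e−e_prev≈0.076954; u=1/2·(-0.370668)+1/4·(-5.681392)+0·0.076954≈-1.605682; next y=3/10·(-1.629332)+3/4·(-1.605682)≈-1.693061
n=7: y≈-1.693061, sp=-2, e=sp−y≈-0.306939; I≈-5.988331, D=e−e_prev≈0.063729; u=1/2·(-0.306939)+1/4·(-5.988331)+0·0.063729≈-1.650552; next y=3/10·(-1.693061)+3/4·(-1.650552)≈-1.745832
n=8: y≈-1.745832, sp=-2, e=sp−y≈-0.254168; I≈-6.242498, D=e−e_prev≈0.052771; u=1/2·(-0.254168)+1/4·(-6.242498)+0·0.052771≈-1.687708; next y=3/10·(-1.745832)+3/4·(-1.687708)≈-1.789531
n=9: y≈-1.789531, sp=-2, e=sp−y≈-0.210469; I≈-6.452967, D=e−e_prev≈0.043699; u=1/2·(-0.210469)+1/4·(-6.452967)+0·0.043699≈-1.718476; next y=3/10·(-1.789531)+3/4·(-1.718476)≈-1.825717
n=10: y≈-1.825717, sp=-2, e=sp−y≈-0.174283; I≈-6.627251, D=e−e_prev≈0.036186; u=1/2·(-0.174283)+1/4·(-6.627251)+0·0.036186≈-1.743954; next y=3/10·(-1.825717)+3/4·(-1.743954)≈-1.855681
n=11: y≈-1.855681, sp=-2, e=sp−y≈-0.144319; I≈-6.771570, D=e−e_prev≈0.029964; u=1/2·(-0.144319)+1/4·(-6.771570)+0·0.029964≈-1.765052; next y=3/10·(-1.855681)+3/4·(-1.765052)≈-1.880493
n=12: y≈-1.880493, sp=-2, e=sp−y≈-0.119507; I≈-6.891077, D=e−e_prev≈0.024813; u=1/2·(-0.119507)+1/4·(-6.891077)+0·0.024813≈-1.782523; next y=3/10·(-1.880493)+3/4·(-1.782523)≈-1.901040
n=13: y≈-1.901040, sp=-2, e=sp−y≈-0.098960; I≈-6.990037, D=e−e_prev≈0.020547; u=1/2·(-0.098960)+1/4·(-6.990037)+0·0.020547≈-1.796989; next y=3/10·(-1.901040)+3/4·(-1.796989)≈-1.918054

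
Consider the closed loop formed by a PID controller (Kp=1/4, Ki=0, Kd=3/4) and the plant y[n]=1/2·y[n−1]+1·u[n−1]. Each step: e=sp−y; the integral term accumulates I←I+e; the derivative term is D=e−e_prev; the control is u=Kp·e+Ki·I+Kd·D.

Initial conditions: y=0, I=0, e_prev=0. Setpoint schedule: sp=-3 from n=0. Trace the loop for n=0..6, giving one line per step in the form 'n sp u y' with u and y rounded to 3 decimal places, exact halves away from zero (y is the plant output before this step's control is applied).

0 -3 -3.000 0.000
1 -3 2.250 -3.000
2 -3 -3.750 0.750
3 -3 3.188 -3.375
4 -3 -4.781 1.500
5 -3 4.406 -4.031
6 -3 -6.164 2.391

(exact arithmetic carried between steps; '≈' marks a value shown rounded to 6 d.p. or computed from one; I and e_prev carry over from the previous line; the table rounds u and y to 3 d.p., halves away from zero)
n=0: y=0, sp=-3, e=sp−y=-3; I=-3, D=e−e_prev=-3; u=1/4·(-3)+0·(-3)+3/4·(-3)=-3; next y=1/2·0+1·(-3)=-3
n=1: y=-3, sp=-3, e=sp−y=0; I=-3, D=e−e_prev=3; u=1/4·0+0·(-3)+3/4·3=2.25; next y=1/2·(-3)+1·2.25=0.75
n=2: y=0.75, sp=-3, e=sp−y=-3.75; I=-6.75, D=e−e_prev=-3.75; u=1/4·(-3.75)+0·(-6.75)+3/4·(-3.75)=-3.75; next y=1/2·0.75+1·(-3.75)=-3.375
n=3: y=-3.375, sp=-3, e=sp−y=0.375; I=-6.375, D=e−e_prev=4.125; u=1/4·0.375+0·(-6.375)+3/4·4.125=3.1875; next y=1/2·(-3.375)+1·3.1875=1.5
n=4: y=1.5, sp=-3, e=sp−y=-4.5; I=-10.875, D=e−e_prev=-4.875; u=1/4·(-4.5)+0·(-10.875)+3/4·(-4.875)=-4.78125; next y=1/2·1.5+1·(-4.78125)=-4.03125
n=5: y=-4.03125, sp=-3, e=sp−y=1.03125; I=-9.84375, D=e−e_prev=5.53125; u=1/4·1.03125+0·(-9.84375)+3/4·5.53125=4.40625; next y=1/2·(-4.03125)+1·4.40625=2.390625
n=6: y=2.390625, sp=-3, e=sp−y=-5.390625; I=-15.234375, D=e−e_prev=-6.421875; u=1/4·(-5.390625)+0·(-15.234375)+3/4·(-6.421875)≈-6.164063; next y=1/2·2.390625+1·(-6.164063)≈-4.96875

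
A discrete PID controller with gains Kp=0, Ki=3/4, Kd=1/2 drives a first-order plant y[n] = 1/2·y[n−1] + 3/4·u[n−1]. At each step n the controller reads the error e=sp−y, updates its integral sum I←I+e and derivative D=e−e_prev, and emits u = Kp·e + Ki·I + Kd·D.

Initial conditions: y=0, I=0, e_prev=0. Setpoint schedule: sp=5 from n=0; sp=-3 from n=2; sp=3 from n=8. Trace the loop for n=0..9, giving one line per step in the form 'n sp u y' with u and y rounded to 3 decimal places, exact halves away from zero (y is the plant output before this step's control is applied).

0 5 6.250 0.000
1 5 1.641 4.688
2 -3 -4.390 3.574
3 -3 0.472 -1.505
4 -3 -4.572 -0.398
5 -3 -1.933 -3.628
6 -3 -3.532 -3.264
7 -3 -1.880 -4.281
8 3 5.159 -3.551
9 3 0.381 2.094

(exact arithmetic carried between steps; '≈' marks a value shown rounded to 6 d.p. or computed from one; I and e_prev carry over from the previous line; the table rounds u and y to 3 d.p., halves away from zero)
n=0: y=0, sp=5, e=sp−y=5; I=5, D=e−e_prev=5; u=0·5+3/4·5+1/2·5=6.25; next y=1/2·0+3/4·6.25=4.6875
n=1: y=4.6875, sp=5, e=sp−y=0.3125; I=5.3125, D=e−e_prev=-4.6875; u=0·0.3125+3/4·5.3125+1/2·(-4.6875)=1.640625; next y=1/2·4.6875+3/4·1.640625≈3.574219
n=2: y≈3.574219, sp=-3, e=sp−y≈-6.574219; I≈-1.261719, D=e−e_prev≈-6.886719; u=0·(-6.574219)+3/4·(-1.261719)+1/2·(-6.886719)≈-4.389648; next y=1/2·3.574219+3/4·(-4.389648)≈-1.505127
n=3: y≈-1.505127, sp=-3, e=sp−y≈-1.494873; I≈-2.756592, D=e−e_prev≈5.079346; u=0·(-1.494873)+3/4·(-2.756592)+1/2·5.079346≈0.472229; next y=1/2·(-1.505127)+3/4·0.472229≈-0.398392
n=4: y≈-0.398392, sp=-3, e=sp−y≈-2.601608; I≈-5.358200, D=e−e_prev≈-1.106735; u=0·(-2.601608)+3/4·(-5.358200)+1/2·(-1.106735)≈-4.572018; next y=1/2·(-0.398392)+3/4·(-4.572018)≈-3.628209
n=5: y≈-3.628209, sp=-3, e=sp−y≈0.628209; I≈-4.729991, D=e−e_prev≈3.229817; u=0·0.628209+3/4·(-4.729991)+1/2·3.229817≈-1.932585; next y=1/2·(-3.628209)+3/4·(-1.932585)≈-3.263543
n=6: y≈-3.263543, sp=-3, e=sp−y≈0.263543; I≈-4.466448, D=e−e_prev≈-0.364666; u=0·0.263543+3/4·(-4.466448)+1/2·(-0.364666)≈-3.532169; next y=1/2·(-3.263543)+3/4·(-3.532169)≈-4.280898
n=7: y≈-4.280898, sp=-3, e=sp−y≈1.280898; I≈-3.185550, D=e−e_prev≈1.017355; u=0·1.280898+3/4·(-3.185550)+1/2·1.017355≈-1.880485; next y=1/2·(-4.280898)+3/4·(-1.880485)≈-3.550813
n=8: y≈-3.550813, sp=3, e=sp−y≈6.550813; I≈3.365263, D=e−e_prev≈5.269914; u=0·6.550813+3/4·3.365263+1/2·5.269914≈5.158904; next y=1/2·(-3.550813)+3/4·5.158904≈2.093772
n=9: y≈2.093772, sp=3, e=sp−y≈0.906228; I≈4.271491, D=e−e_prev≈-5.644585; u=0·0.906228+3/4·4.271491+1/2·(-5.644585)≈0.381326; next y=1/2·2.093772+3/4·0.381326≈1.332880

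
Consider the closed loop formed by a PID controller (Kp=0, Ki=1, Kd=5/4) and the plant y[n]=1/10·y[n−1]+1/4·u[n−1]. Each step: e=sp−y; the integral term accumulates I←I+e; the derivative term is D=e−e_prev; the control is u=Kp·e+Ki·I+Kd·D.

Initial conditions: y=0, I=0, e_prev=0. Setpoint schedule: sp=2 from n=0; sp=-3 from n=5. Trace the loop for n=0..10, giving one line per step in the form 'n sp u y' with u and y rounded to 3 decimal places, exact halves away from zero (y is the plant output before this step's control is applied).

(exact arithmetic carried between steps; '≈' marks a value shown rounded to 6 d.p. or computed from one; I and e_prev carry over from the previous line; the table rounds u and y to 3 d.p., halves away from zero)
n=0: y=0, sp=2, e=sp−y=2; I=2, D=e−e_prev=2; u=0·2+1·2+5/4·2=4.5; next y=1/10·0+1/4·4.5=1.125
n=1: y=1.125, sp=2, e=sp−y=0.875; I=2.875, D=e−e_prev=-1.125; u=0·0.875+1·2.875+5/4·(-1.125)=1.46875; next y=1/10·1.125+1/4·1.46875≈0.479688
n=2: y≈0.479688, sp=2, e=sp−y≈1.520313; I≈4.395313, D=e−e_prev≈0.645313; u=0·1.520313+1·4.395313+5/4·0.645313≈5.201953; next y=1/10·0.479688+1/4·5.201953≈1.348457
n=3: y≈1.348457, sp=2, e=sp−y≈0.651543; I≈5.046855, D=e−e_prev≈-0.868770; u=0·0.651543+1·5.046855+5/4·(-0.868770)≈3.960894; next y=1/10·1.348457+1/4·3.960894≈1.125069
n=4: y≈1.125069, sp=2, e=sp−y≈0.874931; I≈5.921786, D=e−e_prev≈0.223388; u=0·0.874931+1·5.921786+5/4·0.223388≈6.201021; next y=1/10·1.125069+1/4·6.201021≈1.662762
n=5: y≈1.662762, sp=-3, e=sp−y≈-4.662762; I≈1.259024, D=e−e_prev≈-5.537693; u=0·(-4.662762)+1·1.259024+5/4·(-5.537693)≈-5.663092; next y=1/10·1.662762+1/4·(-5.663092)≈-1.249497
n=6: y≈-1.249497, sp=-3, e=sp−y≈-1.750503; I≈-0.491479, D=e−e_prev≈2.912259; u=0·(-1.750503)+1·(-0.491479)+5/4·2.912259≈3.148845; next y=1/10·(-1.249497)+1/4·3.148845≈0.662262
n=7: y≈0.662262, sp=-3, e=sp−y≈-3.662262; I≈-4.153741, D=e−e_prev≈-1.911758; u=0·(-3.662262)+1·(-4.153741)+5/4·(-1.911758)≈-6.543439; next y=1/10·0.662262+1/4·(-6.543439)≈-1.569633
n=8: y≈-1.569633, sp=-3, e=sp−y≈-1.430367; I≈-5.584107, D=e−e_prev≈2.231895; u=0·(-1.430367)+1·(-5.584107)+5/4·2.231895≈-2.794238; next y=1/10·(-1.569633)+1/4·(-2.794238)≈-0.855523
n=9: y≈-0.855523, sp=-3, e=sp−y≈-2.144477; I≈-7.728584, D=e−e_prev≈-0.714111; u=0·(-2.144477)+1·(-7.728584)+5/4·(-0.714111)≈-8.621222; next y=1/10·(-0.855523)+1/4·(-8.621222)≈-2.240858
n=10: y≈-2.240858, sp=-3, e=sp−y≈-0.759142; I≈-8.487726, D=e−e_prev≈1.385335; u=0·(-0.759142)+1·(-8.487726)+5/4·1.385335≈-6.756058; next y=1/10·(-2.240858)+1/4·(-6.756058)≈-1.913100

0 2 4.500 0.000
1 2 1.469 1.125
2 2 5.202 0.480
3 2 3.961 1.348
4 2 6.201 1.125
5 -3 -5.663 1.663
6 -3 3.149 -1.249
7 -3 -6.543 0.662
8 -3 -2.794 -1.570
9 -3 -8.621 -0.856
10 -3 -6.756 -2.241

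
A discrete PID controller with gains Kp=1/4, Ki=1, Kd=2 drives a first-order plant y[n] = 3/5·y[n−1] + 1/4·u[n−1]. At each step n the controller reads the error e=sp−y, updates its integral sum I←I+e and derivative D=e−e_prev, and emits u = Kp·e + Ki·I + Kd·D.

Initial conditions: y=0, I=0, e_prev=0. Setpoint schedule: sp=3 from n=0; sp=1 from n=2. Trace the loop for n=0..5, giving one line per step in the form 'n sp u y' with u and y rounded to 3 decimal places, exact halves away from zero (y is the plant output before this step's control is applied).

0 3 9.750 0.000
1 3 -1.172 2.438
2 1 1.887 1.170
3 1 3.169 1.173
4 1 1.954 1.496
5 1 2.461 1.386

(exact arithmetic carried between steps; '≈' marks a value shown rounded to 6 d.p. or computed from one; I and e_prev carry over from the previous line; the table rounds u and y to 3 d.p., halves away from zero)
n=0: y=0, sp=3, e=sp−y=3; I=3, D=e−e_prev=3; u=1/4·3+1·3+2·3=9.75; next y=3/5·0+1/4·9.75=2.4375
n=1: y=2.4375, sp=3, e=sp−y=0.5625; I=3.5625, D=e−e_prev=-2.4375; u=1/4·0.5625+1·3.5625+2·(-2.4375)=-1.171875; next y=3/5·2.4375+1/4·(-1.171875)≈1.169531
n=2: y≈1.169531, sp=1, e=sp−y≈-0.169531; I≈3.392969, D=e−e_prev≈-0.732031; u=1/4·(-0.169531)+1·3.392969+2·(-0.732031)≈1.886523; next y=3/5·1.169531+1/4·1.886523≈1.173350
n=3: y≈1.173350, sp=1, e=sp−y≈-0.173350; I≈3.219619, D=e−e_prev≈-0.003818; u=1/4·(-0.173350)+1·3.219619+2·(-0.003818)≈3.168645; next y=3/5·1.173350+1/4·3.168645≈1.496171
n=4: y≈1.496171, sp=1, e=sp−y≈-0.496171; I≈2.723448, D=e−e_prev≈-0.322821; u=1/4·(-0.496171)+1·2.723448+2·(-0.322821)≈1.953763; next y=3/5·1.496171+1/4·1.953763≈1.386143
n=5: y≈1.386143, sp=1, e=sp−y≈-0.386143; I≈2.337305, D=e−e_prev≈0.110028; u=1/4·(-0.386143)+1·2.337305+2·0.110028≈2.460825; next y=3/5·1.386143+1/4·2.460825≈1.446892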